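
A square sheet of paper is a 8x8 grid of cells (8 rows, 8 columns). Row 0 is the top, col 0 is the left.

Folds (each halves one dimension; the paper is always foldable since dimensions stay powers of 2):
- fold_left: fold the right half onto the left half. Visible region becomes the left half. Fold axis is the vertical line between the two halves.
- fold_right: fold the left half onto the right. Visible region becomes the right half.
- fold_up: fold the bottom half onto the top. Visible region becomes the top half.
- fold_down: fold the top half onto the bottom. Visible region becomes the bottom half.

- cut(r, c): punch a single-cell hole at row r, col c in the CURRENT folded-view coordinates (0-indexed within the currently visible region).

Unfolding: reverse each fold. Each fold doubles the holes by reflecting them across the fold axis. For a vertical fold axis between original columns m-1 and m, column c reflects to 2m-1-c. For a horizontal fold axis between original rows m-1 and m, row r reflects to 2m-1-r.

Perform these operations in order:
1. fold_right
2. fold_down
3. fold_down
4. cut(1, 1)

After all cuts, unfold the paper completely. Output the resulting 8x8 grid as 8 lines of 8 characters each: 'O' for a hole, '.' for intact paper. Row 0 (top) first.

Answer: ..O..O..
........
........
..O..O..
..O..O..
........
........
..O..O..

Derivation:
Op 1 fold_right: fold axis v@4; visible region now rows[0,8) x cols[4,8) = 8x4
Op 2 fold_down: fold axis h@4; visible region now rows[4,8) x cols[4,8) = 4x4
Op 3 fold_down: fold axis h@6; visible region now rows[6,8) x cols[4,8) = 2x4
Op 4 cut(1, 1): punch at orig (7,5); cuts so far [(7, 5)]; region rows[6,8) x cols[4,8) = 2x4
Unfold 1 (reflect across h@6): 2 holes -> [(4, 5), (7, 5)]
Unfold 2 (reflect across h@4): 4 holes -> [(0, 5), (3, 5), (4, 5), (7, 5)]
Unfold 3 (reflect across v@4): 8 holes -> [(0, 2), (0, 5), (3, 2), (3, 5), (4, 2), (4, 5), (7, 2), (7, 5)]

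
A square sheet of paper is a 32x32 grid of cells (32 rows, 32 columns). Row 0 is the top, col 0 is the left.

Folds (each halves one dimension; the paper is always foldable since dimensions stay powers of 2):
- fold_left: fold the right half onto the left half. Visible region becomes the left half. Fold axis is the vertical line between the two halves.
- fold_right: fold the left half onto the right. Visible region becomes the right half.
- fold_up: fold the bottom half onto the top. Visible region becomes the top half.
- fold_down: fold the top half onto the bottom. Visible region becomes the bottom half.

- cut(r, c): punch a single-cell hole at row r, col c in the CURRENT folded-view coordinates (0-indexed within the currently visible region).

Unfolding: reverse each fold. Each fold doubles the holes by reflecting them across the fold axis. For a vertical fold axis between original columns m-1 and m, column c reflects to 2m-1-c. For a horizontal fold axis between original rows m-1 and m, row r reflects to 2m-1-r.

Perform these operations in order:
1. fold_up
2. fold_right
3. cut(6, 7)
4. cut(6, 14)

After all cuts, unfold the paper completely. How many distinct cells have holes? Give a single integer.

Op 1 fold_up: fold axis h@16; visible region now rows[0,16) x cols[0,32) = 16x32
Op 2 fold_right: fold axis v@16; visible region now rows[0,16) x cols[16,32) = 16x16
Op 3 cut(6, 7): punch at orig (6,23); cuts so far [(6, 23)]; region rows[0,16) x cols[16,32) = 16x16
Op 4 cut(6, 14): punch at orig (6,30); cuts so far [(6, 23), (6, 30)]; region rows[0,16) x cols[16,32) = 16x16
Unfold 1 (reflect across v@16): 4 holes -> [(6, 1), (6, 8), (6, 23), (6, 30)]
Unfold 2 (reflect across h@16): 8 holes -> [(6, 1), (6, 8), (6, 23), (6, 30), (25, 1), (25, 8), (25, 23), (25, 30)]

Answer: 8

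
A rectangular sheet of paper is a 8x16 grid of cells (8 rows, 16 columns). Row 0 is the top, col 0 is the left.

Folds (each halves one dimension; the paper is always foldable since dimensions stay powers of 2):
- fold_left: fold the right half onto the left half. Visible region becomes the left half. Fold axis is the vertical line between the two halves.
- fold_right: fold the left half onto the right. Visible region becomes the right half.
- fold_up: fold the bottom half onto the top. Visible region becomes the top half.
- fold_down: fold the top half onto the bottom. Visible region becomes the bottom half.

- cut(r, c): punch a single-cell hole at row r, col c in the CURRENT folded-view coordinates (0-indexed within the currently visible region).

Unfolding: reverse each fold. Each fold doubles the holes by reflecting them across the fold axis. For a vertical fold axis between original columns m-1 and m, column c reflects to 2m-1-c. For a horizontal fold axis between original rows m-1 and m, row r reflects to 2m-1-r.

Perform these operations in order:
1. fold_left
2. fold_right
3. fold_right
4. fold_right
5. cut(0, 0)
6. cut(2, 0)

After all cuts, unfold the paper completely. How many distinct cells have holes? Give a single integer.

Op 1 fold_left: fold axis v@8; visible region now rows[0,8) x cols[0,8) = 8x8
Op 2 fold_right: fold axis v@4; visible region now rows[0,8) x cols[4,8) = 8x4
Op 3 fold_right: fold axis v@6; visible region now rows[0,8) x cols[6,8) = 8x2
Op 4 fold_right: fold axis v@7; visible region now rows[0,8) x cols[7,8) = 8x1
Op 5 cut(0, 0): punch at orig (0,7); cuts so far [(0, 7)]; region rows[0,8) x cols[7,8) = 8x1
Op 6 cut(2, 0): punch at orig (2,7); cuts so far [(0, 7), (2, 7)]; region rows[0,8) x cols[7,8) = 8x1
Unfold 1 (reflect across v@7): 4 holes -> [(0, 6), (0, 7), (2, 6), (2, 7)]
Unfold 2 (reflect across v@6): 8 holes -> [(0, 4), (0, 5), (0, 6), (0, 7), (2, 4), (2, 5), (2, 6), (2, 7)]
Unfold 3 (reflect across v@4): 16 holes -> [(0, 0), (0, 1), (0, 2), (0, 3), (0, 4), (0, 5), (0, 6), (0, 7), (2, 0), (2, 1), (2, 2), (2, 3), (2, 4), (2, 5), (2, 6), (2, 7)]
Unfold 4 (reflect across v@8): 32 holes -> [(0, 0), (0, 1), (0, 2), (0, 3), (0, 4), (0, 5), (0, 6), (0, 7), (0, 8), (0, 9), (0, 10), (0, 11), (0, 12), (0, 13), (0, 14), (0, 15), (2, 0), (2, 1), (2, 2), (2, 3), (2, 4), (2, 5), (2, 6), (2, 7), (2, 8), (2, 9), (2, 10), (2, 11), (2, 12), (2, 13), (2, 14), (2, 15)]

Answer: 32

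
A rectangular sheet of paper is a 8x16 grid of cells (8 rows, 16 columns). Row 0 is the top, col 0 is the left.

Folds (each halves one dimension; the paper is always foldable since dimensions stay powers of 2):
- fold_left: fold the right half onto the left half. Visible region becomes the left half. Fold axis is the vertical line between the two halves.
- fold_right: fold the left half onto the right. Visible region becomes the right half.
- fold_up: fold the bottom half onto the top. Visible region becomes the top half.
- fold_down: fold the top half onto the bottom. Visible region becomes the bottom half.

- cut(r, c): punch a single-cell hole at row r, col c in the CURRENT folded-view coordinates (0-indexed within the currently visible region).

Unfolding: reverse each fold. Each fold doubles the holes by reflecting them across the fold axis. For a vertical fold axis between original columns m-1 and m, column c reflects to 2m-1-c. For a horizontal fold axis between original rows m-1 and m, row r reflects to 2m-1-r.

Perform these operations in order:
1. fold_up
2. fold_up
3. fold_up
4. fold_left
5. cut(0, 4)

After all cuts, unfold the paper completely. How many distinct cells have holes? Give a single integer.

Answer: 16

Derivation:
Op 1 fold_up: fold axis h@4; visible region now rows[0,4) x cols[0,16) = 4x16
Op 2 fold_up: fold axis h@2; visible region now rows[0,2) x cols[0,16) = 2x16
Op 3 fold_up: fold axis h@1; visible region now rows[0,1) x cols[0,16) = 1x16
Op 4 fold_left: fold axis v@8; visible region now rows[0,1) x cols[0,8) = 1x8
Op 5 cut(0, 4): punch at orig (0,4); cuts so far [(0, 4)]; region rows[0,1) x cols[0,8) = 1x8
Unfold 1 (reflect across v@8): 2 holes -> [(0, 4), (0, 11)]
Unfold 2 (reflect across h@1): 4 holes -> [(0, 4), (0, 11), (1, 4), (1, 11)]
Unfold 3 (reflect across h@2): 8 holes -> [(0, 4), (0, 11), (1, 4), (1, 11), (2, 4), (2, 11), (3, 4), (3, 11)]
Unfold 4 (reflect across h@4): 16 holes -> [(0, 4), (0, 11), (1, 4), (1, 11), (2, 4), (2, 11), (3, 4), (3, 11), (4, 4), (4, 11), (5, 4), (5, 11), (6, 4), (6, 11), (7, 4), (7, 11)]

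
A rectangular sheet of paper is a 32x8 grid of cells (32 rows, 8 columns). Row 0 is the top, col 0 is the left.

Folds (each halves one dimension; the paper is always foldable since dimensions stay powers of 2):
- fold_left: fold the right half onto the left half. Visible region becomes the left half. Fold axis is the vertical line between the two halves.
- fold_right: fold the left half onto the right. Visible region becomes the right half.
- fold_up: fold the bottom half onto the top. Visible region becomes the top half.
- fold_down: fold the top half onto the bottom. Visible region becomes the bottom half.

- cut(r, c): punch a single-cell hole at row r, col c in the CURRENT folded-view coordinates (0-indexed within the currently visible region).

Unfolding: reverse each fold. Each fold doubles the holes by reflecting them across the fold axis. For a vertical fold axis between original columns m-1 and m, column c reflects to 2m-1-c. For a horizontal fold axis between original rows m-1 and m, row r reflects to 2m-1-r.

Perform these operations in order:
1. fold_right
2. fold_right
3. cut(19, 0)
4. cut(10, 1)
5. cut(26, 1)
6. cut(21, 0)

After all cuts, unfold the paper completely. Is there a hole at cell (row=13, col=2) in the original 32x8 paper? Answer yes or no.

Answer: no

Derivation:
Op 1 fold_right: fold axis v@4; visible region now rows[0,32) x cols[4,8) = 32x4
Op 2 fold_right: fold axis v@6; visible region now rows[0,32) x cols[6,8) = 32x2
Op 3 cut(19, 0): punch at orig (19,6); cuts so far [(19, 6)]; region rows[0,32) x cols[6,8) = 32x2
Op 4 cut(10, 1): punch at orig (10,7); cuts so far [(10, 7), (19, 6)]; region rows[0,32) x cols[6,8) = 32x2
Op 5 cut(26, 1): punch at orig (26,7); cuts so far [(10, 7), (19, 6), (26, 7)]; region rows[0,32) x cols[6,8) = 32x2
Op 6 cut(21, 0): punch at orig (21,6); cuts so far [(10, 7), (19, 6), (21, 6), (26, 7)]; region rows[0,32) x cols[6,8) = 32x2
Unfold 1 (reflect across v@6): 8 holes -> [(10, 4), (10, 7), (19, 5), (19, 6), (21, 5), (21, 6), (26, 4), (26, 7)]
Unfold 2 (reflect across v@4): 16 holes -> [(10, 0), (10, 3), (10, 4), (10, 7), (19, 1), (19, 2), (19, 5), (19, 6), (21, 1), (21, 2), (21, 5), (21, 6), (26, 0), (26, 3), (26, 4), (26, 7)]
Holes: [(10, 0), (10, 3), (10, 4), (10, 7), (19, 1), (19, 2), (19, 5), (19, 6), (21, 1), (21, 2), (21, 5), (21, 6), (26, 0), (26, 3), (26, 4), (26, 7)]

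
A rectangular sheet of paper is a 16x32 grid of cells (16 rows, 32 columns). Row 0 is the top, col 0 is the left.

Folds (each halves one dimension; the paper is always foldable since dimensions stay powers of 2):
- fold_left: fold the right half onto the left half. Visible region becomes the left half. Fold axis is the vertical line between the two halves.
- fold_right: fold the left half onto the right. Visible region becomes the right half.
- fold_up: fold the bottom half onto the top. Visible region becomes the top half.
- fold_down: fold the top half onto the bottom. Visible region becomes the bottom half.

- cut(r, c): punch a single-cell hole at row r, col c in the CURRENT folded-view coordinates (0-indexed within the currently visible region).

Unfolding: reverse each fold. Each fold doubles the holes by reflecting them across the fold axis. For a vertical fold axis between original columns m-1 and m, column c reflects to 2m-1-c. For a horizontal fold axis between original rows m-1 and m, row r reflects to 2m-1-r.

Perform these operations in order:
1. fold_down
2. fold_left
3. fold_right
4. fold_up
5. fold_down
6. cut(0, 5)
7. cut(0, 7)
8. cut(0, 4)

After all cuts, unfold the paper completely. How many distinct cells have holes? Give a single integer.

Answer: 96

Derivation:
Op 1 fold_down: fold axis h@8; visible region now rows[8,16) x cols[0,32) = 8x32
Op 2 fold_left: fold axis v@16; visible region now rows[8,16) x cols[0,16) = 8x16
Op 3 fold_right: fold axis v@8; visible region now rows[8,16) x cols[8,16) = 8x8
Op 4 fold_up: fold axis h@12; visible region now rows[8,12) x cols[8,16) = 4x8
Op 5 fold_down: fold axis h@10; visible region now rows[10,12) x cols[8,16) = 2x8
Op 6 cut(0, 5): punch at orig (10,13); cuts so far [(10, 13)]; region rows[10,12) x cols[8,16) = 2x8
Op 7 cut(0, 7): punch at orig (10,15); cuts so far [(10, 13), (10, 15)]; region rows[10,12) x cols[8,16) = 2x8
Op 8 cut(0, 4): punch at orig (10,12); cuts so far [(10, 12), (10, 13), (10, 15)]; region rows[10,12) x cols[8,16) = 2x8
Unfold 1 (reflect across h@10): 6 holes -> [(9, 12), (9, 13), (9, 15), (10, 12), (10, 13), (10, 15)]
Unfold 2 (reflect across h@12): 12 holes -> [(9, 12), (9, 13), (9, 15), (10, 12), (10, 13), (10, 15), (13, 12), (13, 13), (13, 15), (14, 12), (14, 13), (14, 15)]
Unfold 3 (reflect across v@8): 24 holes -> [(9, 0), (9, 2), (9, 3), (9, 12), (9, 13), (9, 15), (10, 0), (10, 2), (10, 3), (10, 12), (10, 13), (10, 15), (13, 0), (13, 2), (13, 3), (13, 12), (13, 13), (13, 15), (14, 0), (14, 2), (14, 3), (14, 12), (14, 13), (14, 15)]
Unfold 4 (reflect across v@16): 48 holes -> [(9, 0), (9, 2), (9, 3), (9, 12), (9, 13), (9, 15), (9, 16), (9, 18), (9, 19), (9, 28), (9, 29), (9, 31), (10, 0), (10, 2), (10, 3), (10, 12), (10, 13), (10, 15), (10, 16), (10, 18), (10, 19), (10, 28), (10, 29), (10, 31), (13, 0), (13, 2), (13, 3), (13, 12), (13, 13), (13, 15), (13, 16), (13, 18), (13, 19), (13, 28), (13, 29), (13, 31), (14, 0), (14, 2), (14, 3), (14, 12), (14, 13), (14, 15), (14, 16), (14, 18), (14, 19), (14, 28), (14, 29), (14, 31)]
Unfold 5 (reflect across h@8): 96 holes -> [(1, 0), (1, 2), (1, 3), (1, 12), (1, 13), (1, 15), (1, 16), (1, 18), (1, 19), (1, 28), (1, 29), (1, 31), (2, 0), (2, 2), (2, 3), (2, 12), (2, 13), (2, 15), (2, 16), (2, 18), (2, 19), (2, 28), (2, 29), (2, 31), (5, 0), (5, 2), (5, 3), (5, 12), (5, 13), (5, 15), (5, 16), (5, 18), (5, 19), (5, 28), (5, 29), (5, 31), (6, 0), (6, 2), (6, 3), (6, 12), (6, 13), (6, 15), (6, 16), (6, 18), (6, 19), (6, 28), (6, 29), (6, 31), (9, 0), (9, 2), (9, 3), (9, 12), (9, 13), (9, 15), (9, 16), (9, 18), (9, 19), (9, 28), (9, 29), (9, 31), (10, 0), (10, 2), (10, 3), (10, 12), (10, 13), (10, 15), (10, 16), (10, 18), (10, 19), (10, 28), (10, 29), (10, 31), (13, 0), (13, 2), (13, 3), (13, 12), (13, 13), (13, 15), (13, 16), (13, 18), (13, 19), (13, 28), (13, 29), (13, 31), (14, 0), (14, 2), (14, 3), (14, 12), (14, 13), (14, 15), (14, 16), (14, 18), (14, 19), (14, 28), (14, 29), (14, 31)]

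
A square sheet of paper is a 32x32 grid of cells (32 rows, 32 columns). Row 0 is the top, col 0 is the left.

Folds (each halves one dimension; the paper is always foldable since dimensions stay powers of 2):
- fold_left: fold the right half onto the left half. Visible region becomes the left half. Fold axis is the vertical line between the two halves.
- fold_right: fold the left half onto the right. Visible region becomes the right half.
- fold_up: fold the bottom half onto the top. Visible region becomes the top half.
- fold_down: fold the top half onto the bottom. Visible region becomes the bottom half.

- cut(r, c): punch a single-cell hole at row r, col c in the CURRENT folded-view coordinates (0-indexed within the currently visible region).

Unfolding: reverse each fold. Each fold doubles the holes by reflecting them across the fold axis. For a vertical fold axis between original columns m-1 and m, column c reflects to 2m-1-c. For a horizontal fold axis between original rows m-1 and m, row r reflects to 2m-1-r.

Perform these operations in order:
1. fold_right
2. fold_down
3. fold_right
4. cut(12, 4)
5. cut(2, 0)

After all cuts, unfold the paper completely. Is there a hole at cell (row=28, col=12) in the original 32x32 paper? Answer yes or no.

Answer: yes

Derivation:
Op 1 fold_right: fold axis v@16; visible region now rows[0,32) x cols[16,32) = 32x16
Op 2 fold_down: fold axis h@16; visible region now rows[16,32) x cols[16,32) = 16x16
Op 3 fold_right: fold axis v@24; visible region now rows[16,32) x cols[24,32) = 16x8
Op 4 cut(12, 4): punch at orig (28,28); cuts so far [(28, 28)]; region rows[16,32) x cols[24,32) = 16x8
Op 5 cut(2, 0): punch at orig (18,24); cuts so far [(18, 24), (28, 28)]; region rows[16,32) x cols[24,32) = 16x8
Unfold 1 (reflect across v@24): 4 holes -> [(18, 23), (18, 24), (28, 19), (28, 28)]
Unfold 2 (reflect across h@16): 8 holes -> [(3, 19), (3, 28), (13, 23), (13, 24), (18, 23), (18, 24), (28, 19), (28, 28)]
Unfold 3 (reflect across v@16): 16 holes -> [(3, 3), (3, 12), (3, 19), (3, 28), (13, 7), (13, 8), (13, 23), (13, 24), (18, 7), (18, 8), (18, 23), (18, 24), (28, 3), (28, 12), (28, 19), (28, 28)]
Holes: [(3, 3), (3, 12), (3, 19), (3, 28), (13, 7), (13, 8), (13, 23), (13, 24), (18, 7), (18, 8), (18, 23), (18, 24), (28, 3), (28, 12), (28, 19), (28, 28)]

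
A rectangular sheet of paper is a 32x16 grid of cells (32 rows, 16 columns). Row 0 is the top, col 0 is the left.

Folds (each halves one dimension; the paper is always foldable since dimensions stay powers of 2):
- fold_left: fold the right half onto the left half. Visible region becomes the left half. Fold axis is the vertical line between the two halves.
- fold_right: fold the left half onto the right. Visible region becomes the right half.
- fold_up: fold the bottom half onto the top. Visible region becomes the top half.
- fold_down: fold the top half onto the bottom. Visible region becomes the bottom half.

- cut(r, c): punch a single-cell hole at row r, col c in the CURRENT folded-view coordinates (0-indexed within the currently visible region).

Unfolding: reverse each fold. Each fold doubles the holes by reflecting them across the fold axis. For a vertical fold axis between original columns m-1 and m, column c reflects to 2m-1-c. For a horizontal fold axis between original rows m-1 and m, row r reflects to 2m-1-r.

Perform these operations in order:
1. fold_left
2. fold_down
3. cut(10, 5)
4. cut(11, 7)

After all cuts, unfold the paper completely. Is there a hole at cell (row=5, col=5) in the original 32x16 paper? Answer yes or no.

Answer: yes

Derivation:
Op 1 fold_left: fold axis v@8; visible region now rows[0,32) x cols[0,8) = 32x8
Op 2 fold_down: fold axis h@16; visible region now rows[16,32) x cols[0,8) = 16x8
Op 3 cut(10, 5): punch at orig (26,5); cuts so far [(26, 5)]; region rows[16,32) x cols[0,8) = 16x8
Op 4 cut(11, 7): punch at orig (27,7); cuts so far [(26, 5), (27, 7)]; region rows[16,32) x cols[0,8) = 16x8
Unfold 1 (reflect across h@16): 4 holes -> [(4, 7), (5, 5), (26, 5), (27, 7)]
Unfold 2 (reflect across v@8): 8 holes -> [(4, 7), (4, 8), (5, 5), (5, 10), (26, 5), (26, 10), (27, 7), (27, 8)]
Holes: [(4, 7), (4, 8), (5, 5), (5, 10), (26, 5), (26, 10), (27, 7), (27, 8)]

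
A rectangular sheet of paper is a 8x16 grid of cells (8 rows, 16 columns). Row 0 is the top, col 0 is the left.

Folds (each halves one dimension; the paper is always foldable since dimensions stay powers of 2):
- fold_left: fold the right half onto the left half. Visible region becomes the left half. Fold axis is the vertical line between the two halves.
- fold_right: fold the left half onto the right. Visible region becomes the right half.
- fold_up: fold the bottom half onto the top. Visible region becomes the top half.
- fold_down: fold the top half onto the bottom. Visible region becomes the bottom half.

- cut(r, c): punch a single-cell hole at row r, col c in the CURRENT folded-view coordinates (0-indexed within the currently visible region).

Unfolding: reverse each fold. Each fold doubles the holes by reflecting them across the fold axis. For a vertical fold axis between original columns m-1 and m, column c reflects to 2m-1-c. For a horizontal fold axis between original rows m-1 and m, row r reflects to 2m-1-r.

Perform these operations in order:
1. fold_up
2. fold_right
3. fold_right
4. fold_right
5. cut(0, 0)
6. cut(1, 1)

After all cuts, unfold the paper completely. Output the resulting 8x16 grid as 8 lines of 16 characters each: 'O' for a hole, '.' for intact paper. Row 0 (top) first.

Op 1 fold_up: fold axis h@4; visible region now rows[0,4) x cols[0,16) = 4x16
Op 2 fold_right: fold axis v@8; visible region now rows[0,4) x cols[8,16) = 4x8
Op 3 fold_right: fold axis v@12; visible region now rows[0,4) x cols[12,16) = 4x4
Op 4 fold_right: fold axis v@14; visible region now rows[0,4) x cols[14,16) = 4x2
Op 5 cut(0, 0): punch at orig (0,14); cuts so far [(0, 14)]; region rows[0,4) x cols[14,16) = 4x2
Op 6 cut(1, 1): punch at orig (1,15); cuts so far [(0, 14), (1, 15)]; region rows[0,4) x cols[14,16) = 4x2
Unfold 1 (reflect across v@14): 4 holes -> [(0, 13), (0, 14), (1, 12), (1, 15)]
Unfold 2 (reflect across v@12): 8 holes -> [(0, 9), (0, 10), (0, 13), (0, 14), (1, 8), (1, 11), (1, 12), (1, 15)]
Unfold 3 (reflect across v@8): 16 holes -> [(0, 1), (0, 2), (0, 5), (0, 6), (0, 9), (0, 10), (0, 13), (0, 14), (1, 0), (1, 3), (1, 4), (1, 7), (1, 8), (1, 11), (1, 12), (1, 15)]
Unfold 4 (reflect across h@4): 32 holes -> [(0, 1), (0, 2), (0, 5), (0, 6), (0, 9), (0, 10), (0, 13), (0, 14), (1, 0), (1, 3), (1, 4), (1, 7), (1, 8), (1, 11), (1, 12), (1, 15), (6, 0), (6, 3), (6, 4), (6, 7), (6, 8), (6, 11), (6, 12), (6, 15), (7, 1), (7, 2), (7, 5), (7, 6), (7, 9), (7, 10), (7, 13), (7, 14)]

Answer: .OO..OO..OO..OO.
O..OO..OO..OO..O
................
................
................
................
O..OO..OO..OO..O
.OO..OO..OO..OO.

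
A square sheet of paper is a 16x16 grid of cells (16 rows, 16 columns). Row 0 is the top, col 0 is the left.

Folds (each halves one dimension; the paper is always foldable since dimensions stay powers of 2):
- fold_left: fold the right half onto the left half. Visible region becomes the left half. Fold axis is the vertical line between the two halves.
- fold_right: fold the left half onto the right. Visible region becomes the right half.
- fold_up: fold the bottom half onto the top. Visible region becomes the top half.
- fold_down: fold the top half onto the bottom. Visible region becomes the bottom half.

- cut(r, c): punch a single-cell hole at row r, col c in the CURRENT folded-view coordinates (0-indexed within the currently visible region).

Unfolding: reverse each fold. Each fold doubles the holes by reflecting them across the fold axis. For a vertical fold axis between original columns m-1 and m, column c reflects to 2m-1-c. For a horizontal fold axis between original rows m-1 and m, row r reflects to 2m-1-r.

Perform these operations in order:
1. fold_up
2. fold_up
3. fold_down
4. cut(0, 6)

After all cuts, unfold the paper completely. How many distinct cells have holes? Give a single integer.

Answer: 8

Derivation:
Op 1 fold_up: fold axis h@8; visible region now rows[0,8) x cols[0,16) = 8x16
Op 2 fold_up: fold axis h@4; visible region now rows[0,4) x cols[0,16) = 4x16
Op 3 fold_down: fold axis h@2; visible region now rows[2,4) x cols[0,16) = 2x16
Op 4 cut(0, 6): punch at orig (2,6); cuts so far [(2, 6)]; region rows[2,4) x cols[0,16) = 2x16
Unfold 1 (reflect across h@2): 2 holes -> [(1, 6), (2, 6)]
Unfold 2 (reflect across h@4): 4 holes -> [(1, 6), (2, 6), (5, 6), (6, 6)]
Unfold 3 (reflect across h@8): 8 holes -> [(1, 6), (2, 6), (5, 6), (6, 6), (9, 6), (10, 6), (13, 6), (14, 6)]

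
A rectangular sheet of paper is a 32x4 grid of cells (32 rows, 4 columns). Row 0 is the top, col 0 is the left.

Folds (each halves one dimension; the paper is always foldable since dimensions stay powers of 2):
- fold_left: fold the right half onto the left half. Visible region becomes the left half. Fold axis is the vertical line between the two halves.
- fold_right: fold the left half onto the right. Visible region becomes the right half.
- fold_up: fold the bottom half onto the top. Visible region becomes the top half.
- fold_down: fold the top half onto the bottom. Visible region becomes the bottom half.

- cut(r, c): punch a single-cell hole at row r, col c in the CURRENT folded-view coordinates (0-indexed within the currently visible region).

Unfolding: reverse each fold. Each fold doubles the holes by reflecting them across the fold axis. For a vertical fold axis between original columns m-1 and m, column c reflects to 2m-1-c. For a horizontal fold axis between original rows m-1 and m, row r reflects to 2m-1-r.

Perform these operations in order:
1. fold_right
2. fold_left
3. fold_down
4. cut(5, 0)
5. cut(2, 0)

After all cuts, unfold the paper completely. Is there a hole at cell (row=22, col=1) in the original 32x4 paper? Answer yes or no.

Op 1 fold_right: fold axis v@2; visible region now rows[0,32) x cols[2,4) = 32x2
Op 2 fold_left: fold axis v@3; visible region now rows[0,32) x cols[2,3) = 32x1
Op 3 fold_down: fold axis h@16; visible region now rows[16,32) x cols[2,3) = 16x1
Op 4 cut(5, 0): punch at orig (21,2); cuts so far [(21, 2)]; region rows[16,32) x cols[2,3) = 16x1
Op 5 cut(2, 0): punch at orig (18,2); cuts so far [(18, 2), (21, 2)]; region rows[16,32) x cols[2,3) = 16x1
Unfold 1 (reflect across h@16): 4 holes -> [(10, 2), (13, 2), (18, 2), (21, 2)]
Unfold 2 (reflect across v@3): 8 holes -> [(10, 2), (10, 3), (13, 2), (13, 3), (18, 2), (18, 3), (21, 2), (21, 3)]
Unfold 3 (reflect across v@2): 16 holes -> [(10, 0), (10, 1), (10, 2), (10, 3), (13, 0), (13, 1), (13, 2), (13, 3), (18, 0), (18, 1), (18, 2), (18, 3), (21, 0), (21, 1), (21, 2), (21, 3)]
Holes: [(10, 0), (10, 1), (10, 2), (10, 3), (13, 0), (13, 1), (13, 2), (13, 3), (18, 0), (18, 1), (18, 2), (18, 3), (21, 0), (21, 1), (21, 2), (21, 3)]

Answer: no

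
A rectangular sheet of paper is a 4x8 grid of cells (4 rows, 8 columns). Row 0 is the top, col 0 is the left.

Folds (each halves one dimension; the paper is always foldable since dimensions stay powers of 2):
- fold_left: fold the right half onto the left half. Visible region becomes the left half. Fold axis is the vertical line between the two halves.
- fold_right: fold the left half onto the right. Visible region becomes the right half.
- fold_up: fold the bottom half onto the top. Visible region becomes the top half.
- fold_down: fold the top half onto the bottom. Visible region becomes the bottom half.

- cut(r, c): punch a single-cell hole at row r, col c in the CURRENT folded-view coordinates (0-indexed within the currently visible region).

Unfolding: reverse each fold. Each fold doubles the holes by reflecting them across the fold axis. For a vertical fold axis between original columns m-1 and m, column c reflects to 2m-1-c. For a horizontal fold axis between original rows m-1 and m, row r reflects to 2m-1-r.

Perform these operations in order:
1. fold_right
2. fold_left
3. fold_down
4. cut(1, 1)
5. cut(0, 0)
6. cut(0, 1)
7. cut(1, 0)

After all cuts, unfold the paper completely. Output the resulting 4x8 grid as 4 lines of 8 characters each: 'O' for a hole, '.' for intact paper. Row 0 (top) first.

Op 1 fold_right: fold axis v@4; visible region now rows[0,4) x cols[4,8) = 4x4
Op 2 fold_left: fold axis v@6; visible region now rows[0,4) x cols[4,6) = 4x2
Op 3 fold_down: fold axis h@2; visible region now rows[2,4) x cols[4,6) = 2x2
Op 4 cut(1, 1): punch at orig (3,5); cuts so far [(3, 5)]; region rows[2,4) x cols[4,6) = 2x2
Op 5 cut(0, 0): punch at orig (2,4); cuts so far [(2, 4), (3, 5)]; region rows[2,4) x cols[4,6) = 2x2
Op 6 cut(0, 1): punch at orig (2,5); cuts so far [(2, 4), (2, 5), (3, 5)]; region rows[2,4) x cols[4,6) = 2x2
Op 7 cut(1, 0): punch at orig (3,4); cuts so far [(2, 4), (2, 5), (3, 4), (3, 5)]; region rows[2,4) x cols[4,6) = 2x2
Unfold 1 (reflect across h@2): 8 holes -> [(0, 4), (0, 5), (1, 4), (1, 5), (2, 4), (2, 5), (3, 4), (3, 5)]
Unfold 2 (reflect across v@6): 16 holes -> [(0, 4), (0, 5), (0, 6), (0, 7), (1, 4), (1, 5), (1, 6), (1, 7), (2, 4), (2, 5), (2, 6), (2, 7), (3, 4), (3, 5), (3, 6), (3, 7)]
Unfold 3 (reflect across v@4): 32 holes -> [(0, 0), (0, 1), (0, 2), (0, 3), (0, 4), (0, 5), (0, 6), (0, 7), (1, 0), (1, 1), (1, 2), (1, 3), (1, 4), (1, 5), (1, 6), (1, 7), (2, 0), (2, 1), (2, 2), (2, 3), (2, 4), (2, 5), (2, 6), (2, 7), (3, 0), (3, 1), (3, 2), (3, 3), (3, 4), (3, 5), (3, 6), (3, 7)]

Answer: OOOOOOOO
OOOOOOOO
OOOOOOOO
OOOOOOOO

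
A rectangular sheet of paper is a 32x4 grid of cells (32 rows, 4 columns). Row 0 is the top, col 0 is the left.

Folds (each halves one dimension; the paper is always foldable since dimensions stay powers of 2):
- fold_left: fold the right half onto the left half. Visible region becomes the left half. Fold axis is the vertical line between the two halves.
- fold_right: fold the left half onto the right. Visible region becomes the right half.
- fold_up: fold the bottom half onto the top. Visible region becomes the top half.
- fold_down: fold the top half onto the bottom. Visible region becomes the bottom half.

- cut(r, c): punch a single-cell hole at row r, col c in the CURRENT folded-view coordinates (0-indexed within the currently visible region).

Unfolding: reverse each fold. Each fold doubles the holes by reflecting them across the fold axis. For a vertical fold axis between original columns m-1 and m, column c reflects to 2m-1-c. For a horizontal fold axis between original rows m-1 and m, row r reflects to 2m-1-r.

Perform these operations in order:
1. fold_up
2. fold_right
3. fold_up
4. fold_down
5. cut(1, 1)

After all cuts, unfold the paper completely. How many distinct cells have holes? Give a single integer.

Answer: 16

Derivation:
Op 1 fold_up: fold axis h@16; visible region now rows[0,16) x cols[0,4) = 16x4
Op 2 fold_right: fold axis v@2; visible region now rows[0,16) x cols[2,4) = 16x2
Op 3 fold_up: fold axis h@8; visible region now rows[0,8) x cols[2,4) = 8x2
Op 4 fold_down: fold axis h@4; visible region now rows[4,8) x cols[2,4) = 4x2
Op 5 cut(1, 1): punch at orig (5,3); cuts so far [(5, 3)]; region rows[4,8) x cols[2,4) = 4x2
Unfold 1 (reflect across h@4): 2 holes -> [(2, 3), (5, 3)]
Unfold 2 (reflect across h@8): 4 holes -> [(2, 3), (5, 3), (10, 3), (13, 3)]
Unfold 3 (reflect across v@2): 8 holes -> [(2, 0), (2, 3), (5, 0), (5, 3), (10, 0), (10, 3), (13, 0), (13, 3)]
Unfold 4 (reflect across h@16): 16 holes -> [(2, 0), (2, 3), (5, 0), (5, 3), (10, 0), (10, 3), (13, 0), (13, 3), (18, 0), (18, 3), (21, 0), (21, 3), (26, 0), (26, 3), (29, 0), (29, 3)]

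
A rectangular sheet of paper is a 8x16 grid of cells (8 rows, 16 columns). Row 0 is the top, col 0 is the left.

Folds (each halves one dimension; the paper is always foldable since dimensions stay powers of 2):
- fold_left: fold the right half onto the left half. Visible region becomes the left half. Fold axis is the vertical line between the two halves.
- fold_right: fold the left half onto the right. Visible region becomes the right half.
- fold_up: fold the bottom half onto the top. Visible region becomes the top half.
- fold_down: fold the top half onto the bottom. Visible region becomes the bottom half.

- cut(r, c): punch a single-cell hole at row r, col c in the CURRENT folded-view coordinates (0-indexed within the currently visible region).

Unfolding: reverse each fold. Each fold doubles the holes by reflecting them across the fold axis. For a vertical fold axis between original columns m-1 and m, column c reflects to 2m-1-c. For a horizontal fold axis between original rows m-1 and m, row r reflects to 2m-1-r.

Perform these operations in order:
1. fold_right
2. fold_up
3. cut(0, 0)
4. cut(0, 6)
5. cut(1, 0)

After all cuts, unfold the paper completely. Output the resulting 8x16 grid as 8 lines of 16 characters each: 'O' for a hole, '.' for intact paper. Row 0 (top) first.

Answer: .O.....OO.....O.
.......OO.......
................
................
................
................
.......OO.......
.O.....OO.....O.

Derivation:
Op 1 fold_right: fold axis v@8; visible region now rows[0,8) x cols[8,16) = 8x8
Op 2 fold_up: fold axis h@4; visible region now rows[0,4) x cols[8,16) = 4x8
Op 3 cut(0, 0): punch at orig (0,8); cuts so far [(0, 8)]; region rows[0,4) x cols[8,16) = 4x8
Op 4 cut(0, 6): punch at orig (0,14); cuts so far [(0, 8), (0, 14)]; region rows[0,4) x cols[8,16) = 4x8
Op 5 cut(1, 0): punch at orig (1,8); cuts so far [(0, 8), (0, 14), (1, 8)]; region rows[0,4) x cols[8,16) = 4x8
Unfold 1 (reflect across h@4): 6 holes -> [(0, 8), (0, 14), (1, 8), (6, 8), (7, 8), (7, 14)]
Unfold 2 (reflect across v@8): 12 holes -> [(0, 1), (0, 7), (0, 8), (0, 14), (1, 7), (1, 8), (6, 7), (6, 8), (7, 1), (7, 7), (7, 8), (7, 14)]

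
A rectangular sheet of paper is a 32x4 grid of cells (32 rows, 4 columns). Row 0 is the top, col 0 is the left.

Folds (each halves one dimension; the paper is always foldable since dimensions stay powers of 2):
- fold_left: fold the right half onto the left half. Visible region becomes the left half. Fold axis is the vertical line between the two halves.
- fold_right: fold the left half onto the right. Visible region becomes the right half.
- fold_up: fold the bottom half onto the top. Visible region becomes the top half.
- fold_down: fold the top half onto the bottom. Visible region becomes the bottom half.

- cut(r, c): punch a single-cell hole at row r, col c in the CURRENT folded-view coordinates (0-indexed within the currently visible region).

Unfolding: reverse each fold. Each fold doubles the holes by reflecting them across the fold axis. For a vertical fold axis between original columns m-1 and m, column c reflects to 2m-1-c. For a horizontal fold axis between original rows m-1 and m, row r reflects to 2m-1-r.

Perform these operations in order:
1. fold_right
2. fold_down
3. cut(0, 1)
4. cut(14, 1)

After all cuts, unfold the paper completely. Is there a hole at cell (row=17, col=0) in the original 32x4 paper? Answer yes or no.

Answer: no

Derivation:
Op 1 fold_right: fold axis v@2; visible region now rows[0,32) x cols[2,4) = 32x2
Op 2 fold_down: fold axis h@16; visible region now rows[16,32) x cols[2,4) = 16x2
Op 3 cut(0, 1): punch at orig (16,3); cuts so far [(16, 3)]; region rows[16,32) x cols[2,4) = 16x2
Op 4 cut(14, 1): punch at orig (30,3); cuts so far [(16, 3), (30, 3)]; region rows[16,32) x cols[2,4) = 16x2
Unfold 1 (reflect across h@16): 4 holes -> [(1, 3), (15, 3), (16, 3), (30, 3)]
Unfold 2 (reflect across v@2): 8 holes -> [(1, 0), (1, 3), (15, 0), (15, 3), (16, 0), (16, 3), (30, 0), (30, 3)]
Holes: [(1, 0), (1, 3), (15, 0), (15, 3), (16, 0), (16, 3), (30, 0), (30, 3)]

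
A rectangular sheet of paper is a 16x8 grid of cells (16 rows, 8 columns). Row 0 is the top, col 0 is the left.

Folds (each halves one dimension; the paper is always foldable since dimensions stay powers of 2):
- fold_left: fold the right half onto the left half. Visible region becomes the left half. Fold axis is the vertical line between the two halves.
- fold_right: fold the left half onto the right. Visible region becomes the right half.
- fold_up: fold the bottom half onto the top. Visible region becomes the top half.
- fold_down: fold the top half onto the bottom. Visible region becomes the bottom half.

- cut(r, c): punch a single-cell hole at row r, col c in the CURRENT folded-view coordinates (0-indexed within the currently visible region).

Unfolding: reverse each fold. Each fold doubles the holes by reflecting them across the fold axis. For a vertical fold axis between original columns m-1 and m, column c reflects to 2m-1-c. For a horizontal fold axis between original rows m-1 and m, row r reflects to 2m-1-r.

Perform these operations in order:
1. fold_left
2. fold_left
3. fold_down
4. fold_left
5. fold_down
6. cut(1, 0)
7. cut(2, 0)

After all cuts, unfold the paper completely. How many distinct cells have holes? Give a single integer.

Answer: 64

Derivation:
Op 1 fold_left: fold axis v@4; visible region now rows[0,16) x cols[0,4) = 16x4
Op 2 fold_left: fold axis v@2; visible region now rows[0,16) x cols[0,2) = 16x2
Op 3 fold_down: fold axis h@8; visible region now rows[8,16) x cols[0,2) = 8x2
Op 4 fold_left: fold axis v@1; visible region now rows[8,16) x cols[0,1) = 8x1
Op 5 fold_down: fold axis h@12; visible region now rows[12,16) x cols[0,1) = 4x1
Op 6 cut(1, 0): punch at orig (13,0); cuts so far [(13, 0)]; region rows[12,16) x cols[0,1) = 4x1
Op 7 cut(2, 0): punch at orig (14,0); cuts so far [(13, 0), (14, 0)]; region rows[12,16) x cols[0,1) = 4x1
Unfold 1 (reflect across h@12): 4 holes -> [(9, 0), (10, 0), (13, 0), (14, 0)]
Unfold 2 (reflect across v@1): 8 holes -> [(9, 0), (9, 1), (10, 0), (10, 1), (13, 0), (13, 1), (14, 0), (14, 1)]
Unfold 3 (reflect across h@8): 16 holes -> [(1, 0), (1, 1), (2, 0), (2, 1), (5, 0), (5, 1), (6, 0), (6, 1), (9, 0), (9, 1), (10, 0), (10, 1), (13, 0), (13, 1), (14, 0), (14, 1)]
Unfold 4 (reflect across v@2): 32 holes -> [(1, 0), (1, 1), (1, 2), (1, 3), (2, 0), (2, 1), (2, 2), (2, 3), (5, 0), (5, 1), (5, 2), (5, 3), (6, 0), (6, 1), (6, 2), (6, 3), (9, 0), (9, 1), (9, 2), (9, 3), (10, 0), (10, 1), (10, 2), (10, 3), (13, 0), (13, 1), (13, 2), (13, 3), (14, 0), (14, 1), (14, 2), (14, 3)]
Unfold 5 (reflect across v@4): 64 holes -> [(1, 0), (1, 1), (1, 2), (1, 3), (1, 4), (1, 5), (1, 6), (1, 7), (2, 0), (2, 1), (2, 2), (2, 3), (2, 4), (2, 5), (2, 6), (2, 7), (5, 0), (5, 1), (5, 2), (5, 3), (5, 4), (5, 5), (5, 6), (5, 7), (6, 0), (6, 1), (6, 2), (6, 3), (6, 4), (6, 5), (6, 6), (6, 7), (9, 0), (9, 1), (9, 2), (9, 3), (9, 4), (9, 5), (9, 6), (9, 7), (10, 0), (10, 1), (10, 2), (10, 3), (10, 4), (10, 5), (10, 6), (10, 7), (13, 0), (13, 1), (13, 2), (13, 3), (13, 4), (13, 5), (13, 6), (13, 7), (14, 0), (14, 1), (14, 2), (14, 3), (14, 4), (14, 5), (14, 6), (14, 7)]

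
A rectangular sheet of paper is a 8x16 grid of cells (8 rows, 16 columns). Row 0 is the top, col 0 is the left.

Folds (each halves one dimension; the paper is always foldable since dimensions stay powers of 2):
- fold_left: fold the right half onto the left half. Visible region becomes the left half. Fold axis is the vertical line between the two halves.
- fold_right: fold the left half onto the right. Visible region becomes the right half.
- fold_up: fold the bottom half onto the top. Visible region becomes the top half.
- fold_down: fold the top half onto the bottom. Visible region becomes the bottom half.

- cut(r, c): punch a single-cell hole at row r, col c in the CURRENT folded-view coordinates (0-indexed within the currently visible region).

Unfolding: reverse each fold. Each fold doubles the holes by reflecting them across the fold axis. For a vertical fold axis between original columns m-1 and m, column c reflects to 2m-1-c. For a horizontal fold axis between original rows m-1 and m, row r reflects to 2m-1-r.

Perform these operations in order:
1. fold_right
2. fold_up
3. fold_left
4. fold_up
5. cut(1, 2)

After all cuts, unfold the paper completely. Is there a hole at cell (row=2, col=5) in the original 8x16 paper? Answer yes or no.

Op 1 fold_right: fold axis v@8; visible region now rows[0,8) x cols[8,16) = 8x8
Op 2 fold_up: fold axis h@4; visible region now rows[0,4) x cols[8,16) = 4x8
Op 3 fold_left: fold axis v@12; visible region now rows[0,4) x cols[8,12) = 4x4
Op 4 fold_up: fold axis h@2; visible region now rows[0,2) x cols[8,12) = 2x4
Op 5 cut(1, 2): punch at orig (1,10); cuts so far [(1, 10)]; region rows[0,2) x cols[8,12) = 2x4
Unfold 1 (reflect across h@2): 2 holes -> [(1, 10), (2, 10)]
Unfold 2 (reflect across v@12): 4 holes -> [(1, 10), (1, 13), (2, 10), (2, 13)]
Unfold 3 (reflect across h@4): 8 holes -> [(1, 10), (1, 13), (2, 10), (2, 13), (5, 10), (5, 13), (6, 10), (6, 13)]
Unfold 4 (reflect across v@8): 16 holes -> [(1, 2), (1, 5), (1, 10), (1, 13), (2, 2), (2, 5), (2, 10), (2, 13), (5, 2), (5, 5), (5, 10), (5, 13), (6, 2), (6, 5), (6, 10), (6, 13)]
Holes: [(1, 2), (1, 5), (1, 10), (1, 13), (2, 2), (2, 5), (2, 10), (2, 13), (5, 2), (5, 5), (5, 10), (5, 13), (6, 2), (6, 5), (6, 10), (6, 13)]

Answer: yes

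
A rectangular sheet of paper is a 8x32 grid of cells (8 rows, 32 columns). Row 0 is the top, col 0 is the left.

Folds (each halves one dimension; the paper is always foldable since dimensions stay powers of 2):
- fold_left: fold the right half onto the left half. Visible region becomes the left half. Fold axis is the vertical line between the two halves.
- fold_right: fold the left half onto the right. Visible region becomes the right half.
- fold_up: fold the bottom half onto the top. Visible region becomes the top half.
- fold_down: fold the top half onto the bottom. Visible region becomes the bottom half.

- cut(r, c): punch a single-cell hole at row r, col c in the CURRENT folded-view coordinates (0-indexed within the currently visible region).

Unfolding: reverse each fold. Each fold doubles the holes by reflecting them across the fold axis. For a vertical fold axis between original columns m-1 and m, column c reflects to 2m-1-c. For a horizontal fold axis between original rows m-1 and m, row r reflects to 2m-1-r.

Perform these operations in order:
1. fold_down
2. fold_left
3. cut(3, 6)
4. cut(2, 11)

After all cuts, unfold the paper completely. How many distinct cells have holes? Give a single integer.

Op 1 fold_down: fold axis h@4; visible region now rows[4,8) x cols[0,32) = 4x32
Op 2 fold_left: fold axis v@16; visible region now rows[4,8) x cols[0,16) = 4x16
Op 3 cut(3, 6): punch at orig (7,6); cuts so far [(7, 6)]; region rows[4,8) x cols[0,16) = 4x16
Op 4 cut(2, 11): punch at orig (6,11); cuts so far [(6, 11), (7, 6)]; region rows[4,8) x cols[0,16) = 4x16
Unfold 1 (reflect across v@16): 4 holes -> [(6, 11), (6, 20), (7, 6), (7, 25)]
Unfold 2 (reflect across h@4): 8 holes -> [(0, 6), (0, 25), (1, 11), (1, 20), (6, 11), (6, 20), (7, 6), (7, 25)]

Answer: 8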